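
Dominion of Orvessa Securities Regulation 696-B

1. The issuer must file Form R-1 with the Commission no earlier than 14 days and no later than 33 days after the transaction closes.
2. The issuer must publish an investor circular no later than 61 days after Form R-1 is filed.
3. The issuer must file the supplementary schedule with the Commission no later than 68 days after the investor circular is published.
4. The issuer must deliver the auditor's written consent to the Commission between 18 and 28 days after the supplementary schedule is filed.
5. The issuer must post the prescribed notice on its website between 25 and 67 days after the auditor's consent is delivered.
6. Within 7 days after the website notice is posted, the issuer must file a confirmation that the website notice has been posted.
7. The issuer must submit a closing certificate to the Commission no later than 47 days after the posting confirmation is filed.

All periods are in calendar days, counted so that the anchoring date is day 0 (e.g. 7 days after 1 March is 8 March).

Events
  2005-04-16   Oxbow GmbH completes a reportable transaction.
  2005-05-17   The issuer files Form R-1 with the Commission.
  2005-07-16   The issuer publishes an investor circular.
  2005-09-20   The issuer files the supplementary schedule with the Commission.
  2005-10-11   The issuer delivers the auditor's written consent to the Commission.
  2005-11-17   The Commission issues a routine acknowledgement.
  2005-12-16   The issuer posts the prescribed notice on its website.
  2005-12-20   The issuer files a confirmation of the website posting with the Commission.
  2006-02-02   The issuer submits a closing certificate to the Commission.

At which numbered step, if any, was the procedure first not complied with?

Step 1: the window is 14–33 days after 2005-04-16 (when the transaction closes), so 2005-04-30 through 2005-05-19; 2005-05-17 falls inside that range.
Step 2: 61 days after 2005-05-17 (when Form R-1 is filed) is 2005-07-17; 2005-07-16 is within that limit.
Step 3: 68 days after 2005-07-16 (when the investor circular is published) is 2005-09-22; done 2005-09-20 — timely.
Step 4: the window is 18–28 days after 2005-09-20 (when the supplementary schedule is filed), so 2005-10-08 through 2005-10-18; done 2005-10-11, which is between those dates.
Step 5: the window is 25–67 days after 2005-10-11 (when the auditor's consent is delivered), so 2005-11-05 through 2005-12-17; done 2005-12-16, which is between those dates.
Step 6: 7 days after 2005-12-16 (when the website notice is posted) is 2005-12-23; 2005-12-20 is within that limit.
Step 7: 47 days after 2005-12-20 (when the posting confirmation is filed) is 2006-02-05; done 2006-02-02 — timely.

None — every step was satisfied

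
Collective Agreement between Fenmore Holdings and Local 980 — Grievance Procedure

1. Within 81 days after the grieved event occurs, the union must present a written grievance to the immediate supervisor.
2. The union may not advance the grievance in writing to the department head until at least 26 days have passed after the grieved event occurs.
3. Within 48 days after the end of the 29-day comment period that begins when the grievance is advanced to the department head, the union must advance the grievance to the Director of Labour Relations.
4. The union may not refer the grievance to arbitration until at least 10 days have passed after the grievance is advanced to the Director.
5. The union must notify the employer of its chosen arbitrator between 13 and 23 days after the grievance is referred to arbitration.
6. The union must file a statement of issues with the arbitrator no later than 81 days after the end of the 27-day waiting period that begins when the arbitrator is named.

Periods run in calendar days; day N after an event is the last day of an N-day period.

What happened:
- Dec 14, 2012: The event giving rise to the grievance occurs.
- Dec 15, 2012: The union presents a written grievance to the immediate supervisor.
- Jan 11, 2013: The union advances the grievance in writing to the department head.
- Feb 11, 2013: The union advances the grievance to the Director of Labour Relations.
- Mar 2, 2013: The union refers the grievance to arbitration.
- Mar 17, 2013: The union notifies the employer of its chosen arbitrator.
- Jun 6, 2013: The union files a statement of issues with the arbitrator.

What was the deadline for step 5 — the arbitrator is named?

Mar 25, 2013

Step 5 runs from Mar 2, 2013, when the grievance is referred to arbitration. The window is 13–23 days after Mar 2, 2013; it closes on Mar 25, 2013.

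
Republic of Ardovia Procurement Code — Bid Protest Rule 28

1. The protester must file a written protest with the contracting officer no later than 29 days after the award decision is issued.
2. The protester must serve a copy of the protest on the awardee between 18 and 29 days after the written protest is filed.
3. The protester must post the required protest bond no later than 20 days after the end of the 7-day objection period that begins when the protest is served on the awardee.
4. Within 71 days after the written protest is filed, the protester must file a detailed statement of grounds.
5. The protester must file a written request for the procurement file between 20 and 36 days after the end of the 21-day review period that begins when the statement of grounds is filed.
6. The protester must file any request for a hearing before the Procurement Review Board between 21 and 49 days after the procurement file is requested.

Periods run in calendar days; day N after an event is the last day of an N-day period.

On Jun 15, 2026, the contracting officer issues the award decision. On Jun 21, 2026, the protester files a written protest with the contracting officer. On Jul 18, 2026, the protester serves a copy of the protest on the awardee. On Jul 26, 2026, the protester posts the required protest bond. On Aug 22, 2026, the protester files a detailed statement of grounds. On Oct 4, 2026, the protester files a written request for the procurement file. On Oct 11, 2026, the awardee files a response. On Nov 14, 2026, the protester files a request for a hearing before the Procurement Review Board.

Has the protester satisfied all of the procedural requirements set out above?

Yes

Step 1: 29 days after Jun 15, 2026 (when the award decision is issued) is Jul 14, 2026; completed Jun 21, 2026, before the deadline.
Step 2: the window is 18–29 days after Jun 21, 2026 (when the written protest is filed), so Jul 9, 2026 through Jul 20, 2026; done Jul 18, 2026, which is between those dates.
Step 3: 20 days after Jul 25, 2026 (end of the 7-day objection period, which began when the protest is served on the awardee on Jul 18, 2026) is Aug 14, 2026; done Jul 26, 2026 — timely.
Step 4: 71 days after Jun 21, 2026 (when the written protest is filed) is Aug 31, 2026; Aug 22, 2026 is within that limit.
Step 5: the window is 20–36 days after Sep 12, 2026 (end of the 21-day review period, which began when the statement of grounds is filed on Aug 22, 2026), so Oct 2, 2026 through Oct 18, 2026; done Oct 4, 2026, which is between those dates.
Step 6: the window is 21–49 days after Oct 4, 2026 (when the procurement file is requested), so Oct 25, 2026 through Nov 22, 2026; done Nov 14, 2026 — within the window.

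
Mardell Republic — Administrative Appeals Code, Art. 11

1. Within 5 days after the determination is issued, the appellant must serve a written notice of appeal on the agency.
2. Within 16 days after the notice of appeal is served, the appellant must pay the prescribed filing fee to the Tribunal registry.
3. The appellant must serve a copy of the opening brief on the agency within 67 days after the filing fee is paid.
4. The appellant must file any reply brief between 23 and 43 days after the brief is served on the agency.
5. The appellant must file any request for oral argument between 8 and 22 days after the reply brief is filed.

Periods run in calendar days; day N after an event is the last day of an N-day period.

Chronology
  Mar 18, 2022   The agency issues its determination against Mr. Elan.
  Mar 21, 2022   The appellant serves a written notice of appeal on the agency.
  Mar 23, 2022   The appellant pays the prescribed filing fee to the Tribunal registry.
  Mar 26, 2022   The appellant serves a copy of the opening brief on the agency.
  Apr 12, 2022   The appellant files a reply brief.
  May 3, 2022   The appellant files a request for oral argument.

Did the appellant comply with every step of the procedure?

(1) due by Mar 18, 2022 + 5 days = Mar 23, 2022; completed Mar 21, 2022, before the deadline.
(2) due by Mar 21, 2022 + 16 days = Apr 6, 2022; Mar 23, 2022 is within that limit.
(3) due by Mar 23, 2022 + 67 days = May 29, 2022; Mar 26, 2022 is within that limit.
(4) the permitted window runs from Mar 26, 2022 + 23 = Apr 18, 2022 to Mar 26, 2022 + 43 = May 8, 2022; done Apr 12, 2022 — 6 days before the window opened.

No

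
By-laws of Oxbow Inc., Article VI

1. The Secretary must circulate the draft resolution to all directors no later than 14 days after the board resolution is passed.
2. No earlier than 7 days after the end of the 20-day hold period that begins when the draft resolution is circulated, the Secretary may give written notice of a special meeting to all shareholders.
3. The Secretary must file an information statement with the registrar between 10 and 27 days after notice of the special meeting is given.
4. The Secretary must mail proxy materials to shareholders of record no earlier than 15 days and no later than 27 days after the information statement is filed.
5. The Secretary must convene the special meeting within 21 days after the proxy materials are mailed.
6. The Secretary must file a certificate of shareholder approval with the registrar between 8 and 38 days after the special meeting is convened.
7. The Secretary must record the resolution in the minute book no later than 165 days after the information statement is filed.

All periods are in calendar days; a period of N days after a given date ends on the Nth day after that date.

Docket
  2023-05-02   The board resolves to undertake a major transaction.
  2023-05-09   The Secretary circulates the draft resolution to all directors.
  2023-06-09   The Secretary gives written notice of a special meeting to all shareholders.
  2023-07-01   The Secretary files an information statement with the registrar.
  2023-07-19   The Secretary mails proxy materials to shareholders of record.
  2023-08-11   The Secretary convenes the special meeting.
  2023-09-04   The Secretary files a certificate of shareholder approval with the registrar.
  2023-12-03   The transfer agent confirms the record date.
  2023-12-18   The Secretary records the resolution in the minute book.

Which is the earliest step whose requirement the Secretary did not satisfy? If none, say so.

Step 5

Step 1 — counting 14 days from 2023-05-02 (when the board resolution is passed) gives a deadline of 2023-05-16; completed 2023-05-09, before the deadline.
Step 2 — must wait 7 days from 2023-05-29 (end of the 20-day hold period, which began when the draft resolution is circulated on 2023-05-09), so not before 2023-06-05; done 2023-06-09, after the minimum wait.
Step 3 — 10 and 27 days from 2023-06-09 (when notice of the special meeting is given) are 2023-06-19 and 2023-07-06 respectively; done 2023-07-01 — within the window.
Step 4 — 15 and 27 days from 2023-07-01 (when the information statement is filed) are 2023-07-16 and 2023-07-28 respectively; 2023-07-19 falls inside that range.
Step 5 — counting 21 days from 2023-07-19 (when the proxy materials are mailed) gives a deadline of 2023-08-09; not done until 2023-08-11, 2 days after the deadline.
The analysis stops there.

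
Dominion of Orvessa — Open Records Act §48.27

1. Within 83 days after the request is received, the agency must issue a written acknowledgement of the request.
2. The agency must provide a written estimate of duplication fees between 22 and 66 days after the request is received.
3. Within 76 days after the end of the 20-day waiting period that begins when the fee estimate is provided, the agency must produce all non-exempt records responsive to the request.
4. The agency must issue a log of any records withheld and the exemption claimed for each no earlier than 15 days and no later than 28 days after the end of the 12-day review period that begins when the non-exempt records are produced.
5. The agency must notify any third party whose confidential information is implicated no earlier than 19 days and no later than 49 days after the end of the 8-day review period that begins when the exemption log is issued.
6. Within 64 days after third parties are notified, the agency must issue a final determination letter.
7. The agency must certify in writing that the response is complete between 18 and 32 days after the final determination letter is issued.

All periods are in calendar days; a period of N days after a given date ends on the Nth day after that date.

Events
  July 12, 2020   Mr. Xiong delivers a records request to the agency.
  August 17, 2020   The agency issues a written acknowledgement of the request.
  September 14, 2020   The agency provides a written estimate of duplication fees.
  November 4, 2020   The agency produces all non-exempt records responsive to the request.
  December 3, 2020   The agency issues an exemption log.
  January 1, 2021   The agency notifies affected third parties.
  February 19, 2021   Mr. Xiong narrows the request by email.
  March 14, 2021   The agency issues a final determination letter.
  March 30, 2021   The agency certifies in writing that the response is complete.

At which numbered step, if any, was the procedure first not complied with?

Step 6

Step 1 — counting 83 days from July 12, 2020 (when the request is received) gives a deadline of October 3, 2020; done August 17, 2020 — timely.
Step 2 — 22 and 66 days from July 12, 2020 (when the request is received) are August 3, 2020 and September 16, 2020 respectively; done September 14, 2020 — within the window.
Step 3 — counting 76 days from October 4, 2020 (end of the 20-day waiting period, which began when the fee estimate is provided on September 14, 2020) gives a deadline of December 19, 2020; done November 4, 2020 — timely.
Step 4 — 15 and 28 days from November 16, 2020 (end of the 12-day review period, which began when the non-exempt records are produced on November 4, 2020) are December 1, 2020 and December 14, 2020 respectively; December 3, 2020 falls inside that range.
Step 5 — 19 and 49 days from December 11, 2020 (end of the 8-day review period, which began when the exemption log is issued on December 3, 2020) are December 30, 2020 and January 29, 2021 respectively; done January 1, 2021, which is between those dates.
Step 6 — counting 64 days from January 1, 2021 (when third parties are notified) gives a deadline of March 6, 2021; not done until March 14, 2021, 8 days after the deadline.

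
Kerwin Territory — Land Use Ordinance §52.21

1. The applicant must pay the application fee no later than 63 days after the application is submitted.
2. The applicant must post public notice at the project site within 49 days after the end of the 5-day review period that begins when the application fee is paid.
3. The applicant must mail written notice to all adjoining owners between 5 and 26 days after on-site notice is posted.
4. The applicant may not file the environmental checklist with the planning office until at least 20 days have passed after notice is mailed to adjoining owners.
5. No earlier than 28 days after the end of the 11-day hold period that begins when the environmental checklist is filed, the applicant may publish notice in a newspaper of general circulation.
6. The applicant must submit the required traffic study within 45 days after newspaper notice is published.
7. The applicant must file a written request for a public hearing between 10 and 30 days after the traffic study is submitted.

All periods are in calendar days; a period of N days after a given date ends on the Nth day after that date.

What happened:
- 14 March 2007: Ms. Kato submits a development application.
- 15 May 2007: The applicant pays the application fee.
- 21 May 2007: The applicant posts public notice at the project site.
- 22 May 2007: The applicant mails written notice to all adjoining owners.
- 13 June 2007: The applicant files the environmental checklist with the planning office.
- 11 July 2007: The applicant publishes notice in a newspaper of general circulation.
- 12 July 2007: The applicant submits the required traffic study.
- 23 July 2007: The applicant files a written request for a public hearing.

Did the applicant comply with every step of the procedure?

Step 1: 63 days after 14 March 2007 (when the application is submitted) is 16 May 2007; done 15 May 2007 — timely.
Step 2: 49 days after 20 May 2007 (end of the 5-day review period, which began when the application fee is paid on 15 May 2007) is 8 July 2007; completed 21 May 2007, before the deadline.
Step 3: the window is 5–26 days after 21 May 2007 (when on-site notice is posted), so 26 May 2007 through 16 June 2007; 22 May 2007 is 4 days too early.
The analysis stops there.

No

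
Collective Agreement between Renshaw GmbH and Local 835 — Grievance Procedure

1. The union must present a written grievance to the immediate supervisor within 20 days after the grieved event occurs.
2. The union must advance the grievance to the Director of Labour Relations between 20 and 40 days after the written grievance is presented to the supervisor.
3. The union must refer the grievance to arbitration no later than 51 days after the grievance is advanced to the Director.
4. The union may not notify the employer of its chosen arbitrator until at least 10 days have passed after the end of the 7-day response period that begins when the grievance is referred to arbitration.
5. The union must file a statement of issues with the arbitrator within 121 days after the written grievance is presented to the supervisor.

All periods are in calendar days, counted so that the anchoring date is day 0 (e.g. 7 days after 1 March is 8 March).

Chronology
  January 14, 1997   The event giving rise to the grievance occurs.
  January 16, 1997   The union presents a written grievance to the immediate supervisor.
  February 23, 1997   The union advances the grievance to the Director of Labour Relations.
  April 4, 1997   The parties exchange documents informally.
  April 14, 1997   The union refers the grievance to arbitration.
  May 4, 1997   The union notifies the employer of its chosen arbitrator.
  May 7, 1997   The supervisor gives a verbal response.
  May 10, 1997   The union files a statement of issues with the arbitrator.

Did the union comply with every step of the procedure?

Step 1: 20 days after January 14, 1997 (when the grieved event occurs) is February 3, 1997; completed January 16, 1997, before the deadline.
Step 2: the window is 20–40 days after January 16, 1997 (when the written grievance is presented to the supervisor), so February 5, 1997 through February 25, 1997; February 23, 1997 falls inside that range.
Step 3: 51 days after February 23, 1997 (when the grievance is advanced to the Director) is April 15, 1997; completed April 14, 1997, before the deadline.
Step 4: the earliest permitted date is 10 days after April 21, 1997 (end of the 7-day response period, which began when the grievance is referred to arbitration on April 14, 1997), i.e. May 1, 1997; done May 4, 1997 — permitted.
Step 5: 121 days after January 16, 1997 (when the written grievance is presented to the supervisor) is May 17, 1997; done May 10, 1997 — timely.

Yes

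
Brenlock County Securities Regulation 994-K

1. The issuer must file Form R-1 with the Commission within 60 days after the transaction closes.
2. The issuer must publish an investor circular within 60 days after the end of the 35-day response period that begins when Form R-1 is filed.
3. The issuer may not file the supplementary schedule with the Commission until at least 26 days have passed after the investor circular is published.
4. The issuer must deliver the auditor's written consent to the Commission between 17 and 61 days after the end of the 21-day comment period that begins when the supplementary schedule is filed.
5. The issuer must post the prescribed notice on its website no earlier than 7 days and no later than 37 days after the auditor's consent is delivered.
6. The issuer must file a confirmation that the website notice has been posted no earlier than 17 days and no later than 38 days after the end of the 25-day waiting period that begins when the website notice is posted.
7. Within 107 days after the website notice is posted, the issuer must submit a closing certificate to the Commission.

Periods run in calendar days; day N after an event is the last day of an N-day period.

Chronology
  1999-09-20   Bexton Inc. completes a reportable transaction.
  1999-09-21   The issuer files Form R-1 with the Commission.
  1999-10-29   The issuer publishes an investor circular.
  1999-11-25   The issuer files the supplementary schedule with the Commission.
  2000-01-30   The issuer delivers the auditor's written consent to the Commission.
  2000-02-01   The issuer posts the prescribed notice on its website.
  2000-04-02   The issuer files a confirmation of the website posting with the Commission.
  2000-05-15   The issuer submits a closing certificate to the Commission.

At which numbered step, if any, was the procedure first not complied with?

Step 5

(1) due by 1999-09-20 + 60 days = 1999-11-19; 1999-09-21 is within that limit.
(2) due by 1999-10-26 + 60 days = 1999-12-25; 1999-10-29 is within that limit.
(3) permitted from 1999-10-29 + 26 days = 1999-11-24 onward; done 1999-11-25, after the minimum wait.
(4) the permitted window runs from 1999-12-16 + 17 = 2000-01-02 to 1999-12-16 + 61 = 2000-02-15; done 2000-01-30, which is between those dates.
(5) the permitted window runs from 2000-01-30 + 7 = 2000-02-06 to 2000-01-30 + 37 = 2000-03-07; done 2000-02-01 — 5 days before the window opened.
No need to go further; step 5 was not satisfied.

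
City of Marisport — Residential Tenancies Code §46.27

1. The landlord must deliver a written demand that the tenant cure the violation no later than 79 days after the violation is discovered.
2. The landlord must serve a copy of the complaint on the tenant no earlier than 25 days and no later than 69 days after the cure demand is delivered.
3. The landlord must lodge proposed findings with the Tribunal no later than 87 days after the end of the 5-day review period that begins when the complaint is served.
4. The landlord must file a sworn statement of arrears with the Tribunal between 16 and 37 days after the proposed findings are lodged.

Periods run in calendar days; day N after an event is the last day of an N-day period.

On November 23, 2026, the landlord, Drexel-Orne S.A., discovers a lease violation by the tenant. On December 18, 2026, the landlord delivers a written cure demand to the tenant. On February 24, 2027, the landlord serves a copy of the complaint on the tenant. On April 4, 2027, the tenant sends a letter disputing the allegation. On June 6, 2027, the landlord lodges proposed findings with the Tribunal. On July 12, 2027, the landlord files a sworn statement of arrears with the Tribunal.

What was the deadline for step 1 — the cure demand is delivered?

Step 1 runs from November 23, 2026, when the violation is discovered. 79 days after November 23, 2026 is February 10, 2027.

February 10, 2027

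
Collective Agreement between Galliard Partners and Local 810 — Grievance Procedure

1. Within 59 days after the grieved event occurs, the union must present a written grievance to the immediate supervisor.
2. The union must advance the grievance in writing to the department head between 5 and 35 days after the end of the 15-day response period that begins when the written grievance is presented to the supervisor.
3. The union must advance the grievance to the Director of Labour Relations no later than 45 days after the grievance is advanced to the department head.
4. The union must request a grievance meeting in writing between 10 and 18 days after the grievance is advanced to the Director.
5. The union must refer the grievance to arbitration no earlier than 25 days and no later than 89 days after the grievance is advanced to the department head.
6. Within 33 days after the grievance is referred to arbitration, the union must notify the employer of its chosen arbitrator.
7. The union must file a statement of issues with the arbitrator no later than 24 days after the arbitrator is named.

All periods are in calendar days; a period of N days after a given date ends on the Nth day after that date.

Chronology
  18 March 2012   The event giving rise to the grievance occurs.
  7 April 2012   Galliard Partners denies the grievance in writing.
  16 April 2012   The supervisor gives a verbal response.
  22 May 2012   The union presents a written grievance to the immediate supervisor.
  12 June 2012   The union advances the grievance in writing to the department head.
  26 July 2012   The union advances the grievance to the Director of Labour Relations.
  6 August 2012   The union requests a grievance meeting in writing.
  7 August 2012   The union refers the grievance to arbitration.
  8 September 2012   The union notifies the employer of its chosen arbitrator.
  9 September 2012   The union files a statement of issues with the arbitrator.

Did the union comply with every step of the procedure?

No

Step 1 — counting 59 days from 18 March 2012 (when the grieved event occurs) gives a deadline of 16 May 2012; 22 May 2012 misses that deadline by 6 days.
The analysis stops there.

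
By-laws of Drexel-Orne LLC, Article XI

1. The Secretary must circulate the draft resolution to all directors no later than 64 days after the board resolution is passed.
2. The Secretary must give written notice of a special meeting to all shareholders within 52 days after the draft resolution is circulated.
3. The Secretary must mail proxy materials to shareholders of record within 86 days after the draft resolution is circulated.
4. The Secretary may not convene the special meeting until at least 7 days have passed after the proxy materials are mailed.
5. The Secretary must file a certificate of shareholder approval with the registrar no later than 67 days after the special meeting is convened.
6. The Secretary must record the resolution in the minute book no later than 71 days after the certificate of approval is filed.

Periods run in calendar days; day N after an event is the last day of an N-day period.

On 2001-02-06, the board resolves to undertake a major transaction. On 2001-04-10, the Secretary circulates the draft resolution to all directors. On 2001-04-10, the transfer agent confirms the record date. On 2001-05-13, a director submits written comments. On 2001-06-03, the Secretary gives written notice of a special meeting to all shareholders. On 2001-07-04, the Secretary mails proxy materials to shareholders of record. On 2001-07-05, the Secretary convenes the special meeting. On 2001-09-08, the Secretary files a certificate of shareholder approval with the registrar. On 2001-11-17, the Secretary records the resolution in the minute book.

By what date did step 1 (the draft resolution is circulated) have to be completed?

2001-04-11

Step 1 runs from 2001-02-06, when the board resolution is passed. 64 days after 2001-02-06 is 2001-04-11.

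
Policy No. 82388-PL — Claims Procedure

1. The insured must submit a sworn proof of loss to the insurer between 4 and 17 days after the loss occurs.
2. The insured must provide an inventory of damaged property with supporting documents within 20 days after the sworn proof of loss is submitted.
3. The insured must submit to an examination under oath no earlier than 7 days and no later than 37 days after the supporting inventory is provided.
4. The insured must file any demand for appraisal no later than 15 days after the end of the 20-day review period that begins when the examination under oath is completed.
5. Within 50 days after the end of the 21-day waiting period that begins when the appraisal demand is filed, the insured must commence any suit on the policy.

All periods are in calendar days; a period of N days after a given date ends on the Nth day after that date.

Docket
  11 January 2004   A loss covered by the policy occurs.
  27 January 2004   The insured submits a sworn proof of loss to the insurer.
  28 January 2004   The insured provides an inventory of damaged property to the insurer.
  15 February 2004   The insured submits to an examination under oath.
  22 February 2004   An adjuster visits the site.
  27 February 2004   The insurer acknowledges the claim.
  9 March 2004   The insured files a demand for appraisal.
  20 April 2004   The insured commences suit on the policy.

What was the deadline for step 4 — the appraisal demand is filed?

21 March 2004

The examination under oath is completed on 15 February 2004; the 20-day review period therefore ends 6 March 2004, and step 4 runs from that date. 15 days after 6 March 2004 is 21 March 2004.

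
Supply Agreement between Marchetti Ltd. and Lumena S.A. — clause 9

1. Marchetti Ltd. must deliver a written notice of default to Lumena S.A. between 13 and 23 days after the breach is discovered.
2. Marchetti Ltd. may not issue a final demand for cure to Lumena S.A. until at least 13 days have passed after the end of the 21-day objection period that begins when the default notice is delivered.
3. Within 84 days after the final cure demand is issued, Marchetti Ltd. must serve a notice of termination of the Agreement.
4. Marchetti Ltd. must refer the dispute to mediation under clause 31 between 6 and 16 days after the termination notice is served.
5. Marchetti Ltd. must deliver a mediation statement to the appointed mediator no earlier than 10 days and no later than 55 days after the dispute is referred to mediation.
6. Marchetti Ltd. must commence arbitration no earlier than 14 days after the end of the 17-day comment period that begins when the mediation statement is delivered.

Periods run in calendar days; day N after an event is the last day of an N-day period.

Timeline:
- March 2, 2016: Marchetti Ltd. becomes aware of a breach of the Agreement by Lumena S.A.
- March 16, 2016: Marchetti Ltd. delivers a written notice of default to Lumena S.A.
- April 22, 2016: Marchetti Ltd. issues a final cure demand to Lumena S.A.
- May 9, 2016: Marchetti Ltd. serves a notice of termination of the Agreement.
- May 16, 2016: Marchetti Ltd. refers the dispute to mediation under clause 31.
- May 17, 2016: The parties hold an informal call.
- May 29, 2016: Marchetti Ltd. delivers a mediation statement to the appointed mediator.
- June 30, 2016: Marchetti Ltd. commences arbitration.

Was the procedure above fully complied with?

Step 1 — 13 and 23 days from March 2, 2016 (when the breach is discovered) are March 15, 2016 and March 25, 2016 respectively; March 16, 2016 falls inside that range.
Step 2 — must wait 13 days from April 6, 2016 (end of the 21-day objection period, which began when the default notice is delivered on March 16, 2016), so not before April 19, 2016; April 22, 2016 is on or after that date.
Step 3 — counting 84 days from April 22, 2016 (when the final cure demand is issued) gives a deadline of July 15, 2016; completed May 9, 2016, before the deadline.
Step 4 — 6 and 16 days from May 9, 2016 (when the termination notice is served) are May 15, 2016 and May 25, 2016 respectively; done May 16, 2016, which is between those dates.
Step 5 — 10 and 55 days from May 16, 2016 (when the dispute is referred to mediation) are May 26, 2016 and July 10, 2016 respectively; done May 29, 2016 — within the window.
Step 6 — must wait 14 days from June 15, 2016 (end of the 17-day comment period, which began when the mediation statement is delivered on May 29, 2016), so not before June 29, 2016; June 30, 2016 is on or after that date.

Yes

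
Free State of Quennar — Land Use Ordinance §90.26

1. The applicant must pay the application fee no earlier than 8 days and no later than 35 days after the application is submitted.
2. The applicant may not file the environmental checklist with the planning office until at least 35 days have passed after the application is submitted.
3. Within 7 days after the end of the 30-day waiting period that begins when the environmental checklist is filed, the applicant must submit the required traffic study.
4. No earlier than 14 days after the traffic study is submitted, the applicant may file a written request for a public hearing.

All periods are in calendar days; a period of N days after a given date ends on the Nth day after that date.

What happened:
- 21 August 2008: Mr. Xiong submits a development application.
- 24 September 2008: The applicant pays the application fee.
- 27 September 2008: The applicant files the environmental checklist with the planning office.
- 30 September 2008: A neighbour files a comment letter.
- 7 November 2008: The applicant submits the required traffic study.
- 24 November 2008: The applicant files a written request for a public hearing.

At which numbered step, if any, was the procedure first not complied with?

Step 3

Step 1 — 8 and 35 days from 21 August 2008 (when the application is submitted) are 29 August 2008 and 25 September 2008 respectively; done 24 September 2008 — within the window.
Step 2 — must wait 35 days from 21 August 2008 (when the application is submitted), so not before 25 September 2008; 27 September 2008 is on or after that date.
Step 3 — counting 7 days from 27 October 2008 (end of the 30-day waiting period, which began when the environmental checklist is filed on 27 September 2008) gives a deadline of 3 November 2008; not done until 7 November 2008, 4 days after the deadline.
The procedure was therefore not followed at step 3.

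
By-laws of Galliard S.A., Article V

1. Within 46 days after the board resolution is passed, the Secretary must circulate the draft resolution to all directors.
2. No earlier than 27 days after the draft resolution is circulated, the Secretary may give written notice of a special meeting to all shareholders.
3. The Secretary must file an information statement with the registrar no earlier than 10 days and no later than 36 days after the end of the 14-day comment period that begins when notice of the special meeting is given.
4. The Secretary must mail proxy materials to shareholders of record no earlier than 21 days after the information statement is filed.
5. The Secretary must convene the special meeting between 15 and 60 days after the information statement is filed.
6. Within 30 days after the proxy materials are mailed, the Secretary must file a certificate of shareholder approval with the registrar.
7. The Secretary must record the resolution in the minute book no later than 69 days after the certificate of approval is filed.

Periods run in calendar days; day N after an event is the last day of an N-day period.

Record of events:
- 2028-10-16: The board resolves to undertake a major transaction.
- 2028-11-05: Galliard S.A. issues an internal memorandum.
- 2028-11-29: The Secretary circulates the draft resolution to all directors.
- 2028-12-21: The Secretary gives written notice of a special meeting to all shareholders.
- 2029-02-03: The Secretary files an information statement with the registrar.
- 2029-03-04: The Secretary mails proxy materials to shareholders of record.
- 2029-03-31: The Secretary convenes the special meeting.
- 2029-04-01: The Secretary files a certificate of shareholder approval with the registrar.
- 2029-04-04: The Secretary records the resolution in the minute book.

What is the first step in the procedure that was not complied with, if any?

Step 1: 46 days after 2028-10-16 (when the board resolution is passed) is 2028-12-01; done 2028-11-29 — timely.
Step 2: the earliest permitted date is 27 days after 2028-11-29 (when the draft resolution is circulated), i.e. 2028-12-26; done 2028-12-21 — 5 days too early.

Step 2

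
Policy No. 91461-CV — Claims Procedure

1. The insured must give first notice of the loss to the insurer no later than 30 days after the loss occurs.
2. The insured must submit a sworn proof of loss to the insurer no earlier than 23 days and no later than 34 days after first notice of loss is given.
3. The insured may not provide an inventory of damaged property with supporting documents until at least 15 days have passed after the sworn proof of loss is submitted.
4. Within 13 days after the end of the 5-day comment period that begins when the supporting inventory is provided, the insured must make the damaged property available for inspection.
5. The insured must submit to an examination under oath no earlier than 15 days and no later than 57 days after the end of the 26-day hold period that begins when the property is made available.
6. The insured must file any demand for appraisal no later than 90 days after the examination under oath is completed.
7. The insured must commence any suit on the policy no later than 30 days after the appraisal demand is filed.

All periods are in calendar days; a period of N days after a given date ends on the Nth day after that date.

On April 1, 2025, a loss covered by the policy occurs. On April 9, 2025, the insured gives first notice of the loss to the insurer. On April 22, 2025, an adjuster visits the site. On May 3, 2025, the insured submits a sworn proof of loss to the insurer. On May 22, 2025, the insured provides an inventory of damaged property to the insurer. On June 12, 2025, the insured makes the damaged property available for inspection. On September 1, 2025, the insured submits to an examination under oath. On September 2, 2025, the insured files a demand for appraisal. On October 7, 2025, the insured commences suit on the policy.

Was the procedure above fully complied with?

No

Step 1: 30 days after April 1, 2025 (when the loss occurs) is May 1, 2025; completed April 9, 2025, before the deadline.
Step 2: the window is 23–34 days after April 9, 2025 (when first notice of loss is given), so May 2, 2025 through May 13, 2025; done May 3, 2025, which is between those dates.
Step 3: the earliest permitted date is 15 days after May 3, 2025 (when the sworn proof of loss is submitted), i.e. May 18, 2025; done May 22, 2025, after the minimum wait.
Step 4: 13 days after May 27, 2025 (end of the 5-day comment period, which began when the supporting inventory is provided on May 22, 2025) is June 9, 2025; June 12, 2025 misses that deadline by 3 days.
The analysis stops there.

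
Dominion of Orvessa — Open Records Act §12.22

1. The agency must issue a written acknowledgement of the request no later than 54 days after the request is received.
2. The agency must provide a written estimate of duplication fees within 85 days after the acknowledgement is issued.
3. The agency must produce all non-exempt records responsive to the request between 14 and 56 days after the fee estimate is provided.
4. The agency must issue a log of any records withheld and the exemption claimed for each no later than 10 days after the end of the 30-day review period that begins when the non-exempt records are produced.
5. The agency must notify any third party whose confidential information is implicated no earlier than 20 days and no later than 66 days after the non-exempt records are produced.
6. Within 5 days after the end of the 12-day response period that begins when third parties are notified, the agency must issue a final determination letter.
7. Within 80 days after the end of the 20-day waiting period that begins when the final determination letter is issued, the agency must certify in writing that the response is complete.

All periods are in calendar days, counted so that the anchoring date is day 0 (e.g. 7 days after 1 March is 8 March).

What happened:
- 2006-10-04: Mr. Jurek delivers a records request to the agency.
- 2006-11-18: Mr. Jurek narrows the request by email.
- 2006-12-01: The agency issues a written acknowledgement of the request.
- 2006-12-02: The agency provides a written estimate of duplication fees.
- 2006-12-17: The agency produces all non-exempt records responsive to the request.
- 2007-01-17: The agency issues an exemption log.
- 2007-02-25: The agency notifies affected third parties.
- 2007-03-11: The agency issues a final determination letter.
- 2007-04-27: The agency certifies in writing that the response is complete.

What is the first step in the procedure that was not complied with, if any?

Step 1 — counting 54 days from 2006-10-04 (when the request is received) gives a deadline of 2006-11-27; not done until 2006-12-01, 4 days after the deadline.

Step 1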